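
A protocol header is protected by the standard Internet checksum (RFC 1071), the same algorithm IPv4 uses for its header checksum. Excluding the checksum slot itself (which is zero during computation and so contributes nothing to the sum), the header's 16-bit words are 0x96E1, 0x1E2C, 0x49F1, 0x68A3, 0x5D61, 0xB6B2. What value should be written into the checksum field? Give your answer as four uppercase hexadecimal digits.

8449

One's-complement addition (fold any carry out of bit 15 back into bit 0):
  0x96E1 + 0x1E2C = 0x0B50D
  0xB50D + 0x49F1 = 0x0FEFE
  0xFEFE + 0x68A3 = 0x167A1 → wrap carry → 0x67A2
  0x67A2 + 0x5D61 = 0x0C503
  0xC503 + 0xB6B2 = 0x17BB5 → wrap carry → 0x7BB6
One's-complement sum = 0x7BB6.
Checksum = ~0x7BB6 & 0xFFFF = 0x8449.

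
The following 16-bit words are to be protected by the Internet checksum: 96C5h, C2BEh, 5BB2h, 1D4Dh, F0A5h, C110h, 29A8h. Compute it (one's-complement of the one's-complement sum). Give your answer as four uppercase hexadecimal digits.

521D

One's-complement addition (fold any carry out of bit 15 back into bit 0):
  0x96C5 + 0xC2BE = 0x15983 → wrap carry → 0x5984
  0x5984 + 0x5BB2 = 0x0B536
  0xB536 + 0x1D4D = 0x0D283
  0xD283 + 0xF0A5 = 0x1C328 → wrap carry → 0xC329
  0xC329 + 0xC110 = 0x18439 → wrap carry → 0x843A
  0x843A + 0x29A8 = 0x0ADE2
One's-complement sum = 0xADE2.
Checksum = ~0xADE2 & 0xFFFF = 0x521D.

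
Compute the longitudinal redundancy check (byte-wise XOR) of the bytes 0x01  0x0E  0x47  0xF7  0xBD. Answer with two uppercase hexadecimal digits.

XOR the bytes together:
  start with 0x01
  0x01 ⊕ 0x0E = 0x0F
  0x0F ⊕ 0x47 = 0x48
  0x48 ⊕ 0xF7 = 0xBF
  0xBF ⊕ 0xBD = 0x02

02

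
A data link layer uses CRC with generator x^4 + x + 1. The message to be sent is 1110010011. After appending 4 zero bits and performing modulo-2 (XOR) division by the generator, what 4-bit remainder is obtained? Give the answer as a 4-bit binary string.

1100

Append 4 zeros: 11100100110000. Divide by 10011 (XOR where the leading bit is 1):
  pos 0: 11100 XOR 10011 = 01111
  pos 1: 11111 XOR 10011 = 01100
  pos 2: 11000 XOR 10011 = 01011
  pos 3: 10110 XOR 10011 = 00101
  pos 5: 10111 XOR 10011 = 00100
  pos 7: 10000 XOR 10011 = 00011
Remainder (last 4 bits) = 1100. This is the CRC / FCS.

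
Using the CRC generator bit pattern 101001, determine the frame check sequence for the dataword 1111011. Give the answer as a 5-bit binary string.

Append 5 zeros: 111101100000. Divide by 101001 (XOR where the leading bit is 1):
  pos 0: 111101 XOR 101001 = 010100
  pos 1: 101001 XOR 101001 = 000000
Remainder (last 5 bits) = 00000. This is the CRC / FCS.

00000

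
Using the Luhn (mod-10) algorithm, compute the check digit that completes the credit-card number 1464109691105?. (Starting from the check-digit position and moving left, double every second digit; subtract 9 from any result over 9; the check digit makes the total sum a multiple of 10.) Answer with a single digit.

Partial digits right→left: 5 0 1 1 9 6 9 0 1 4 6 4 1
Double every second digit counting from the check-digit position (so the 1st, 3rd, 5th, ... of the partial from the right).
  doubled (with −9 where >9): 1 2 9 9 2 3 2 → sum 28
  kept as-is: 0 1 6 0 4 4 → sum 15
Total = 28 + 15 = 43.
Check digit = (10 − (43 mod 10)) mod 10 = 7.

7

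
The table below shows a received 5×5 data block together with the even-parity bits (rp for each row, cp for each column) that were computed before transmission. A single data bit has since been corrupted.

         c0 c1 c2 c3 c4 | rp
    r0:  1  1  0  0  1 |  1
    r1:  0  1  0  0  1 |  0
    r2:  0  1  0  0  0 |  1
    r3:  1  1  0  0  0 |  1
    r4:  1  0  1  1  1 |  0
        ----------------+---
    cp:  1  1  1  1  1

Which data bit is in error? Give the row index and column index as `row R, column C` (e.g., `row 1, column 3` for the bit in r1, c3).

Recompute each row's even parity and compare to rp:
  r0: data parity 1, sent rp 1 → ok
  r1: data parity 0, sent rp 0 → ok
  r2: data parity 1, sent rp 1 → ok
  r3: data parity 0, sent rp 1 → mismatch
  r4: data parity 0, sent rp 0 → ok
Recompute each column's even parity and compare to cp:
  c0: data parity 1, sent cp 1 → ok
  c1: data parity 0, sent cp 1 → mismatch
  c2: data parity 1, sent cp 1 → ok
  c3: data parity 1, sent cp 1 → ok
  c4: data parity 1, sent cp 1 → ok
Exactly one row (r3) and one column (c1) fail → the flipped bit is at their intersection.

row 3, column 1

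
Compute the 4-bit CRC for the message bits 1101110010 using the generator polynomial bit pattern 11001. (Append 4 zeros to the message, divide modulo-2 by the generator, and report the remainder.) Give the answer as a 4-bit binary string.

1111

Append 4 zeros: 11011100100000. Divide by 11001 (XOR where the leading bit is 1):
  pos 0: 11011 XOR 11001 = 00010
  pos 3: 10100 XOR 11001 = 01101
  pos 4: 11011 XOR 11001 = 00010
  pos 7: 10000 XOR 11001 = 01001
  pos 8: 10010 XOR 11001 = 01011
  pos 9: 10110 XOR 11001 = 01111
Remainder (last 4 bits) = 1111. This is the CRC / FCS.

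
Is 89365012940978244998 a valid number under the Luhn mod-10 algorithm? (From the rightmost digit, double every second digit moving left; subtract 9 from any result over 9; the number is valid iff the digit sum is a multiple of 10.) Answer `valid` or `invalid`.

From the right, keep odd positions and double even positions (subtract 9 from any doubled value over 9):
  doubled (positions 2,4,...): 9 8 4 5 0 9 2 1 6 7 → sum 51
  kept (positions 1,3,...): 8 9 4 8 9 4 2 0 6 9 → sum 59
Total = 110.
110 mod 10 = 0, so the number is valid.

valid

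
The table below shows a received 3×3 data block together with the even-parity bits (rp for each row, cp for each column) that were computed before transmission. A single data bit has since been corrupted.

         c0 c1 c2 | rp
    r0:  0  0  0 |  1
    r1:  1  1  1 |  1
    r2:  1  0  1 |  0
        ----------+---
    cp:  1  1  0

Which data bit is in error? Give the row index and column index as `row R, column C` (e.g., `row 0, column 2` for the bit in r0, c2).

row 0, column 0

Recompute each row's even parity and compare to rp:
  r0: data parity 0, sent rp 1 → mismatch
  r1: data parity 1, sent rp 1 → ok
  r2: data parity 0, sent rp 0 → ok
Recompute each column's even parity and compare to cp:
  c0: data parity 0, sent cp 1 → mismatch
  c1: data parity 1, sent cp 1 → ok
  c2: data parity 0, sent cp 0 → ok
Exactly one row (r0) and one column (c0) fail → the flipped bit is at their intersection.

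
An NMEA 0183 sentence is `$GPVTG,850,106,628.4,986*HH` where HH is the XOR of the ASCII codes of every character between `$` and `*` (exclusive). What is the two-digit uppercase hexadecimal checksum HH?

XOR the ASCII codes of the payload characters:
  'G' = 0x47 → acc = 0x47
  'P' = 0x50 → acc = 0x17
  'V' = 0x56 → acc = 0x41
  'T' = 0x54 → acc = 0x15
  'G' = 0x47 → acc = 0x52
  ',' = 0x2C → acc = 0x7E
  '8' = 0x38 → acc = 0x46
  '5' = 0x35 → acc = 0x73
  '0' = 0x30 → acc = 0x43
  ',' = 0x2C → acc = 0x6F
  '1' = 0x31 → acc = 0x5E
  '0' = 0x30 → acc = 0x6E
  '6' = 0x36 → acc = 0x58
  ',' = 0x2C → acc = 0x74
  '6' = 0x36 → acc = 0x42
  '2' = 0x32 → acc = 0x70
  '8' = 0x38 → acc = 0x48
  '.' = 0x2E → acc = 0x66
  '4' = 0x34 → acc = 0x52
  ',' = 0x2C → acc = 0x7E
  '9' = 0x39 → acc = 0x47
  '8' = 0x38 → acc = 0x7F
  '6' = 0x36 → acc = 0x49
Checksum = 0x49.

49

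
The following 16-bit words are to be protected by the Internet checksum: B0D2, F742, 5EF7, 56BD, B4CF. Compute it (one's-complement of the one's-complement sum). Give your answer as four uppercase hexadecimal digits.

One's-complement addition (fold any carry out of bit 15 back into bit 0):
  0xB0D2 + 0xF742 = 0x1A814 → wrap carry → 0xA815
  0xA815 + 0x5EF7 = 0x1070C → wrap carry → 0x070D
  0x070D + 0x56BD = 0x05DCA
  0x5DCA + 0xB4CF = 0x11299 → wrap carry → 0x129A
One's-complement sum = 0x129A.
Checksum = ~0x129A & 0xFFFF = 0xED65.

ED65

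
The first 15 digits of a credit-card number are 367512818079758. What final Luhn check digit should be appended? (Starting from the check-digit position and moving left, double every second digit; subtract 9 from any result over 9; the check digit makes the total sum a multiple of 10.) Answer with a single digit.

Partial digits right→left: 8 5 7 9 7 0 8 1 8 2 1 5 7 6 3
Double every second digit counting from the check-digit position (so the 1st, 3rd, 5th, ... of the partial from the right).
  doubled (with −9 where >9): 7 5 5 7 7 2 5 6 → sum 44
  kept as-is: 5 9 0 1 2 5 6 → sum 28
Total = 44 + 28 = 72.
Check digit = (10 − (72 mod 10)) mod 10 = 8.

8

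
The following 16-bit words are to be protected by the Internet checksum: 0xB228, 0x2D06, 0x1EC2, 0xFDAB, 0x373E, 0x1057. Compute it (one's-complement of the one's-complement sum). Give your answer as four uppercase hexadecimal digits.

BCCD

One's-complement addition (fold any carry out of bit 15 back into bit 0):
  0xB228 + 0x2D06 = 0x0DF2E
  0xDF2E + 0x1EC2 = 0x0FDF0
  0xFDF0 + 0xFDAB = 0x1FB9B → wrap carry → 0xFB9C
  0xFB9C + 0x373E = 0x132DA → wrap carry → 0x32DB
  0x32DB + 0x1057 = 0x04332
One's-complement sum = 0x4332.
Checksum = ~0x4332 & 0xFFFF = 0xBCCD.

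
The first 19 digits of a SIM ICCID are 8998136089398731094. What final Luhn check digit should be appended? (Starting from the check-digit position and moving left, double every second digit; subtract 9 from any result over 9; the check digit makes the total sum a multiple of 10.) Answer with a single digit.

0

Partial digits right→left: 4 9 0 1 3 7 8 9 3 9 8 0 6 3 1 8 9 9 8
Double every second digit counting from the check-digit position (so the 1st, 3rd, 5th, ... of the partial from the right).
  doubled (with −9 where >9): 8 0 6 7 6 7 3 2 9 7 → sum 55
  kept as-is: 9 1 7 9 9 0 3 8 9 → sum 55
Total = 55 + 55 = 110.
Check digit = (10 − (110 mod 10)) mod 10 = 0.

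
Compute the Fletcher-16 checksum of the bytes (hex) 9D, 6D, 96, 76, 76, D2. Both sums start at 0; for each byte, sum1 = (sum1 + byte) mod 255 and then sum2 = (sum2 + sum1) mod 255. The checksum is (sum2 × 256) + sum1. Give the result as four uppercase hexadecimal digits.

Running sums (mod 255):
  after byte 0 (9D): sum1=157, sum2=157
  after byte 1 (6D): sum1=11, sum2=168
  after byte 2 (96): sum1=161, sum2=74
  after byte 3 (76): sum1=24, sum2=98
  after byte 4 (76): sum1=142, sum2=240
  after byte 5 (D2): sum1=97, sum2=82
Checksum = sum2·256 + sum1 = 82·256 + 97 = 21089 = 0x5261.

5261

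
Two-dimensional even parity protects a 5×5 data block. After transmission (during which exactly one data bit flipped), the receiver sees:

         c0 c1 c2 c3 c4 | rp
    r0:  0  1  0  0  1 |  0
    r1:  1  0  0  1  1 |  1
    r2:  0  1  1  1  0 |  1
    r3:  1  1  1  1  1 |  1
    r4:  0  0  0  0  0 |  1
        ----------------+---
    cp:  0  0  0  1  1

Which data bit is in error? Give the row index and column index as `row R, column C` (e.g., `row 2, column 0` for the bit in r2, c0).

Recompute each row's even parity and compare to rp:
  r0: data parity 0, sent rp 0 → ok
  r1: data parity 1, sent rp 1 → ok
  r2: data parity 1, sent rp 1 → ok
  r3: data parity 1, sent rp 1 → ok
  r4: data parity 0, sent rp 1 → mismatch
Recompute each column's even parity and compare to cp:
  c0: data parity 0, sent cp 0 → ok
  c1: data parity 1, sent cp 0 → mismatch
  c2: data parity 0, sent cp 0 → ok
  c3: data parity 1, sent cp 1 → ok
  c4: data parity 1, sent cp 1 → ok
Exactly one row (r4) and one column (c1) fail → the flipped bit is at their intersection.

row 4, column 1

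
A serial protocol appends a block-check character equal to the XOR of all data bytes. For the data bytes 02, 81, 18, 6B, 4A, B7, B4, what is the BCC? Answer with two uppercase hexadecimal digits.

B9

XOR the bytes together:
  start with 0x02
  0x02 ⊕ 0x81 = 0x83
  0x83 ⊕ 0x18 = 0x9B
  0x9B ⊕ 0x6B = 0xF0
  0xF0 ⊕ 0x4A = 0xBA
  0xBA ⊕ 0xB7 = 0x0D
  0x0D ⊕ 0xB4 = 0xB9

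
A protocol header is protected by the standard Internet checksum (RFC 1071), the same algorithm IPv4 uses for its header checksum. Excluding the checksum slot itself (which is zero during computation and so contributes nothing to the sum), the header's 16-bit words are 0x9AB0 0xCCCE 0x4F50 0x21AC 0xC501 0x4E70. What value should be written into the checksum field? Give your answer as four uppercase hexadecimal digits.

1412

One's-complement addition (fold any carry out of bit 15 back into bit 0):
  0x9AB0 + 0xCCCE = 0x1677E → wrap carry → 0x677F
  0x677F + 0x4F50 = 0x0B6CF
  0xB6CF + 0x21AC = 0x0D87B
  0xD87B + 0xC501 = 0x19D7C → wrap carry → 0x9D7D
  0x9D7D + 0x4E70 = 0x0EBED
One's-complement sum = 0xEBED.
Checksum = ~0xEBED & 0xFFFF = 0x1412.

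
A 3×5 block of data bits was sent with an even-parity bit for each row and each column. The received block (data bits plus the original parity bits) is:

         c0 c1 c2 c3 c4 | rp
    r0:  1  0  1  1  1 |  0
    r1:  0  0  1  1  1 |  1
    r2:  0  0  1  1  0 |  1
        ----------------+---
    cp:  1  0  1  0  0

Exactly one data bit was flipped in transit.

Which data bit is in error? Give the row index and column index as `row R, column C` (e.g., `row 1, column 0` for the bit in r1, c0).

row 2, column 3

Recompute each row's even parity and compare to rp:
  r0: data parity 0, sent rp 0 → ok
  r1: data parity 1, sent rp 1 → ok
  r2: data parity 0, sent rp 1 → mismatch
Recompute each column's even parity and compare to cp:
  c0: data parity 1, sent cp 1 → ok
  c1: data parity 0, sent cp 0 → ok
  c2: data parity 1, sent cp 1 → ok
  c3: data parity 1, sent cp 0 → mismatch
  c4: data parity 0, sent cp 0 → ok
Exactly one row (r2) and one column (c3) fail → the flipped bit is at their intersection.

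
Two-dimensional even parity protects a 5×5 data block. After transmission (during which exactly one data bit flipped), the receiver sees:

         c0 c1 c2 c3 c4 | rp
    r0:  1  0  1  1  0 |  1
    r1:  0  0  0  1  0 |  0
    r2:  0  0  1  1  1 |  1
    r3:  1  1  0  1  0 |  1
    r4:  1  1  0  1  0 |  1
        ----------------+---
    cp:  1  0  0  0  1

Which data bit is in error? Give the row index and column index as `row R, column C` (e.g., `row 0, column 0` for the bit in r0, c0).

row 1, column 3

Recompute each row's even parity and compare to rp:
  r0: data parity 1, sent rp 1 → ok
  r1: data parity 1, sent rp 0 → mismatch
  r2: data parity 1, sent rp 1 → ok
  r3: data parity 1, sent rp 1 → ok
  r4: data parity 1, sent rp 1 → ok
Recompute each column's even parity and compare to cp:
  c0: data parity 1, sent cp 1 → ok
  c1: data parity 0, sent cp 0 → ok
  c2: data parity 0, sent cp 0 → ok
  c3: data parity 1, sent cp 0 → mismatch
  c4: data parity 1, sent cp 1 → ok
Exactly one row (r1) and one column (c3) fail → the flipped bit is at their intersection.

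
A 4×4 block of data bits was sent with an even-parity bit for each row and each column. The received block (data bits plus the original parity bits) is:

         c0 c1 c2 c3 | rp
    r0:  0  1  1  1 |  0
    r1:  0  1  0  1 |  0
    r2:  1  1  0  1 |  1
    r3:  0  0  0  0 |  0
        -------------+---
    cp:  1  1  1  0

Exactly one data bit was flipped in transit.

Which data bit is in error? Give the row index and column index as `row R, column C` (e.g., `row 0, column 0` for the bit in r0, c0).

Recompute each row's even parity and compare to rp:
  r0: data parity 1, sent rp 0 → mismatch
  r1: data parity 0, sent rp 0 → ok
  r2: data parity 1, sent rp 1 → ok
  r3: data parity 0, sent rp 0 → ok
Recompute each column's even parity and compare to cp:
  c0: data parity 1, sent cp 1 → ok
  c1: data parity 1, sent cp 1 → ok
  c2: data parity 1, sent cp 1 → ok
  c3: data parity 1, sent cp 0 → mismatch
Exactly one row (r0) and one column (c3) fail → the flipped bit is at their intersection.

row 0, column 3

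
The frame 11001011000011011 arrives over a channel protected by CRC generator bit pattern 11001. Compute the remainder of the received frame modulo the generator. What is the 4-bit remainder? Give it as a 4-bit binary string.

1101

Modulo-2 division of 11001011000011011 by 11001:
  pos 0: 11001 XOR 11001 = 00000
  pos 6: 11000 XOR 11001 = 00001
  pos 10: 10110 XOR 11001 = 01111
  pos 11: 11111 XOR 11001 = 00110
Remainder = 1101 (nonzero — an error is detected).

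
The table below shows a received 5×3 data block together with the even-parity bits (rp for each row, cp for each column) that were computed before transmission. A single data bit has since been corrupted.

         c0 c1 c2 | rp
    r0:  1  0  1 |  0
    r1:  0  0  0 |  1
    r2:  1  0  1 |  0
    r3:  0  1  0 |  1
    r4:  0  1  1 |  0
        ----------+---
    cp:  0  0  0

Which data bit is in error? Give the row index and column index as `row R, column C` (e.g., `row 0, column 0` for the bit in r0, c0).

row 1, column 2

Recompute each row's even parity and compare to rp:
  r0: data parity 0, sent rp 0 → ok
  r1: data parity 0, sent rp 1 → mismatch
  r2: data parity 0, sent rp 0 → ok
  r3: data parity 1, sent rp 1 → ok
  r4: data parity 0, sent rp 0 → ok
Recompute each column's even parity and compare to cp:
  c0: data parity 0, sent cp 0 → ok
  c1: data parity 0, sent cp 0 → ok
  c2: data parity 1, sent cp 0 → mismatch
Exactly one row (r1) and one column (c2) fail → the flipped bit is at their intersection.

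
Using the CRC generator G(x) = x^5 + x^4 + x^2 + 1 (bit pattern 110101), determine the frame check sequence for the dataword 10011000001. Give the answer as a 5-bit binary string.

00110

Append 5 zeros: 1001100000100000. Divide by 110101 (XOR where the leading bit is 1):
  pos 0: 100110 XOR 110101 = 010011
  pos 1: 100110 XOR 110101 = 010011
  pos 2: 100110 XOR 110101 = 010011
  pos 3: 100110 XOR 110101 = 010011
  pos 4: 100110 XOR 110101 = 010011
  pos 5: 100111 XOR 110101 = 010010
  pos 6: 100100 XOR 110101 = 010001
  pos 7: 100010 XOR 110101 = 010111
  pos 8: 101110 XOR 110101 = 011011
  pos 9: 110110 XOR 110101 = 000011
Remainder (last 5 bits) = 00110. This is the CRC / FCS.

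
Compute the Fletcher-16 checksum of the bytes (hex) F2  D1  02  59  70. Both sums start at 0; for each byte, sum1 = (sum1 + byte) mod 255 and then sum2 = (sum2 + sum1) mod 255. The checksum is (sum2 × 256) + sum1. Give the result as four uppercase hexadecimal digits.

Running sums (mod 255):
  after byte 0 (F2): sum1=242, sum2=242
  after byte 1 (D1): sum1=196, sum2=183
  after byte 2 (02): sum1=198, sum2=126
  after byte 3 (59): sum1=32, sum2=158
  after byte 4 (70): sum1=144, sum2=47
Checksum = sum2·256 + sum1 = 47·256 + 144 = 12176 = 0x2F90.

2F90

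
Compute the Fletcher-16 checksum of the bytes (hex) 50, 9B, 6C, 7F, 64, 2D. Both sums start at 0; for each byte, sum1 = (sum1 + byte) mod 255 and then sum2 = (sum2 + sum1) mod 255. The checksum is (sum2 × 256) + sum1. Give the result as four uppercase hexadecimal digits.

1269

Running sums (mod 255):
  after byte 0 (50): sum1=80, sum2=80
  after byte 1 (9B): sum1=235, sum2=60
  after byte 2 (6C): sum1=88, sum2=148
  after byte 3 (7F): sum1=215, sum2=108
  after byte 4 (64): sum1=60, sum2=168
  after byte 5 (2D): sum1=105, sum2=18
Checksum = sum2·256 + sum1 = 18·256 + 105 = 4713 = 0x1269.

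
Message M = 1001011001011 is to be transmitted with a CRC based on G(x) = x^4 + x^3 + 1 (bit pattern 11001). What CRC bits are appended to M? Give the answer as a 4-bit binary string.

Append 4 zeros: 10010110010110000. Divide by 11001 (XOR where the leading bit is 1):
  pos 0: 10010 XOR 11001 = 01011
  pos 1: 10111 XOR 11001 = 01110
  pos 2: 11101 XOR 11001 = 00100
  pos 4: 10000 XOR 11001 = 01001
  pos 5: 10011 XOR 11001 = 01010
  pos 6: 10100 XOR 11001 = 01101
  pos 7: 11011 XOR 11001 = 00010
  pos 10: 10100 XOR 11001 = 01101
  pos 11: 11010 XOR 11001 = 00011
Remainder (last 4 bits) = 0110. This is the CRC / FCS.

0110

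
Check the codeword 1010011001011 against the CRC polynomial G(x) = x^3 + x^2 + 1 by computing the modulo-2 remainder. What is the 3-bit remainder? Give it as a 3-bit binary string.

Modulo-2 division of 1010011001011 by 1101:
  pos 0: 1010 XOR 1101 = 0111
  pos 1: 1110 XOR 1101 = 0011
  pos 3: 1111 XOR 1101 = 0010
  pos 5: 1000 XOR 1101 = 0101
  pos 6: 1011 XOR 1101 = 0110
  pos 7: 1100 XOR 1101 = 0001
Remainder = 111 (nonzero — an error is detected).

111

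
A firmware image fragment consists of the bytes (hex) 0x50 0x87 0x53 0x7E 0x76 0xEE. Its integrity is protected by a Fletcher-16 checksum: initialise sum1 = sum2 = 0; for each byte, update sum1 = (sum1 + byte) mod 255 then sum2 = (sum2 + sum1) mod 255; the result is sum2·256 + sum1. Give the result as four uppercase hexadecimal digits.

Running sums (mod 255):
  after byte 0 (0x50): sum1=80, sum2=80
  after byte 1 (0x87): sum1=215, sum2=40
  after byte 2 (0x53): sum1=43, sum2=83
  after byte 3 (0x7E): sum1=169, sum2=252
  after byte 4 (0x76): sum1=32, sum2=29
  after byte 5 (0xEE): sum1=15, sum2=44
Checksum = sum2·256 + sum1 = 44·256 + 15 = 11279 = 0x2C0F.

2C0F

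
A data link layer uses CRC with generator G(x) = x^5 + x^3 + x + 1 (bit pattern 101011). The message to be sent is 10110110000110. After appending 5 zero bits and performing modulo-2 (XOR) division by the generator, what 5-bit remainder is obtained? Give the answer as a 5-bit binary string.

11111

Append 5 zeros: 1011011000011000000. Divide by 101011 (XOR where the leading bit is 1):
  pos 0: 101101 XOR 101011 = 000110
  pos 3: 110100 XOR 101011 = 011111
  pos 4: 111110 XOR 101011 = 010101
  pos 5: 101010 XOR 101011 = 000001
  pos 10: 111000 XOR 101011 = 010011
  pos 11: 100110 XOR 101011 = 001101
  pos 13: 110100 XOR 101011 = 011111
Remainder (last 5 bits) = 11111. This is the CRC / FCS.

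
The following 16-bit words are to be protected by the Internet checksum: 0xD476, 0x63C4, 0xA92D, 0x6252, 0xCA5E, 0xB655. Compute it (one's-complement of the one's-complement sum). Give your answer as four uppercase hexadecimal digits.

3B90

One's-complement addition (fold any carry out of bit 15 back into bit 0):
  0xD476 + 0x63C4 = 0x1383A → wrap carry → 0x383B
  0x383B + 0xA92D = 0x0E168
  0xE168 + 0x6252 = 0x143BA → wrap carry → 0x43BB
  0x43BB + 0xCA5E = 0x10E19 → wrap carry → 0x0E1A
  0x0E1A + 0xB655 = 0x0C46F
One's-complement sum = 0xC46F.
Checksum = ~0xC46F & 0xFFFF = 0x3B90.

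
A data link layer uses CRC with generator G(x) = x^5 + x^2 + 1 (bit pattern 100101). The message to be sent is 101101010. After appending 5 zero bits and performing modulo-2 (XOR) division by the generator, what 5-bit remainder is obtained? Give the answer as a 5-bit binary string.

Append 5 zeros: 10110101000000. Divide by 100101 (XOR where the leading bit is 1):
  pos 0: 101101 XOR 100101 = 001000
  pos 2: 100001 XOR 100101 = 000100
  pos 5: 100000 XOR 100101 = 000101
  pos 8: 101000 XOR 100101 = 001101
Remainder (last 5 bits) = 01101. This is the CRC / FCS.

01101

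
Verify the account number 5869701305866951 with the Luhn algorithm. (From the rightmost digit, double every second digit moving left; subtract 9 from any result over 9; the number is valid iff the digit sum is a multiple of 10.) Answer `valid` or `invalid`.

invalid

From the right, keep odd positions and double even positions (subtract 9 from any doubled value over 9):
  doubled (positions 2,4,...): 1 3 7 0 2 5 3 1 → sum 22
  kept (positions 1,3,...): 1 9 6 5 3 0 9 8 → sum 41
Total = 63.
63 mod 10 = 3, so the number is invalid.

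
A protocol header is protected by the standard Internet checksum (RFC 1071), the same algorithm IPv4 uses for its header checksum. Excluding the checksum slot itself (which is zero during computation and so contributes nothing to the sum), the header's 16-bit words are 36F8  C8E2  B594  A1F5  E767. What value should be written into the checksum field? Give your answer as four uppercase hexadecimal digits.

One's-complement addition (fold any carry out of bit 15 back into bit 0):
  0x36F8 + 0xC8E2 = 0x0FFDA
  0xFFDA + 0xB594 = 0x1B56E → wrap carry → 0xB56F
  0xB56F + 0xA1F5 = 0x15764 → wrap carry → 0x5765
  0x5765 + 0xE767 = 0x13ECC → wrap carry → 0x3ECD
One's-complement sum = 0x3ECD.
Checksum = ~0x3ECD & 0xFFFF = 0xC132.

C132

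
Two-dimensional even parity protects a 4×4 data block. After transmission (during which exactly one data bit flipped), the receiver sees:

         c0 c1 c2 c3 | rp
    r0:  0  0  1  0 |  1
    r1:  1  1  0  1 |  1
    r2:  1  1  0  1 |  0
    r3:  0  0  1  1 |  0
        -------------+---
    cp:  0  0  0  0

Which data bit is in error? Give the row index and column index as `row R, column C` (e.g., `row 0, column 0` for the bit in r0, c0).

Recompute each row's even parity and compare to rp:
  r0: data parity 1, sent rp 1 → ok
  r1: data parity 1, sent rp 1 → ok
  r2: data parity 1, sent rp 0 → mismatch
  r3: data parity 0, sent rp 0 → ok
Recompute each column's even parity and compare to cp:
  c0: data parity 0, sent cp 0 → ok
  c1: data parity 0, sent cp 0 → ok
  c2: data parity 0, sent cp 0 → ok
  c3: data parity 1, sent cp 0 → mismatch
Exactly one row (r2) and one column (c3) fail → the flipped bit is at their intersection.

row 2, column 3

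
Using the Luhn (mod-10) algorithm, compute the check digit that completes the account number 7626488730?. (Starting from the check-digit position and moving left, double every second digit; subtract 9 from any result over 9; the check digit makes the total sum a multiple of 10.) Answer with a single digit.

Partial digits right→left: 0 3 7 8 8 4 6 2 6 7
Double every second digit counting from the check-digit position (so the 1st, 3rd, 5th, ... of the partial from the right).
  doubled (with −9 where >9): 0 5 7 3 3 → sum 18
  kept as-is: 3 8 4 2 7 → sum 24
Total = 18 + 24 = 42.
Check digit = (10 − (42 mod 10)) mod 10 = 8.

8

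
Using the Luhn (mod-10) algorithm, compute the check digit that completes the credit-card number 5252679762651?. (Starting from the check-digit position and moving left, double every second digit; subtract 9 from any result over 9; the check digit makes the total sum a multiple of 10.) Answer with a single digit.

3

Partial digits right→left: 1 5 6 2 6 7 9 7 6 2 5 2 5
Double every second digit counting from the check-digit position (so the 1st, 3rd, 5th, ... of the partial from the right).
  doubled (with −9 where >9): 2 3 3 9 3 1 1 → sum 22
  kept as-is: 5 2 7 7 2 2 → sum 25
Total = 22 + 25 = 47.
Check digit = (10 − (47 mod 10)) mod 10 = 3.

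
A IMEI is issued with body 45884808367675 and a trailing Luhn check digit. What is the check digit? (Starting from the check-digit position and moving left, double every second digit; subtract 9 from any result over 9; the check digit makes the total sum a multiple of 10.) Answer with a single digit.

Partial digits right→left: 5 7 6 7 6 3 8 0 8 4 8 8 5 4
Double every second digit counting from the check-digit position (so the 1st, 3rd, 5th, ... of the partial from the right).
  doubled (with −9 where >9): 1 3 3 7 7 7 1 → sum 29
  kept as-is: 7 7 3 0 4 8 4 → sum 33
Total = 29 + 33 = 62.
Check digit = (10 − (62 mod 10)) mod 10 = 8.

8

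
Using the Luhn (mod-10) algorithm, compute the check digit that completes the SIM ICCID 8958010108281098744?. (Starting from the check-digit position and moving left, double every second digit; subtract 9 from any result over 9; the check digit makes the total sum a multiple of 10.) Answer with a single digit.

7

Partial digits right→left: 4 4 7 8 9 0 1 8 2 8 0 1 0 1 0 8 5 9 8
Double every second digit counting from the check-digit position (so the 1st, 3rd, 5th, ... of the partial from the right).
  doubled (with −9 where >9): 8 5 9 2 4 0 0 0 1 7 → sum 36
  kept as-is: 4 8 0 8 8 1 1 8 9 → sum 47
Total = 36 + 47 = 83.
Check digit = (10 − (83 mod 10)) mod 10 = 7.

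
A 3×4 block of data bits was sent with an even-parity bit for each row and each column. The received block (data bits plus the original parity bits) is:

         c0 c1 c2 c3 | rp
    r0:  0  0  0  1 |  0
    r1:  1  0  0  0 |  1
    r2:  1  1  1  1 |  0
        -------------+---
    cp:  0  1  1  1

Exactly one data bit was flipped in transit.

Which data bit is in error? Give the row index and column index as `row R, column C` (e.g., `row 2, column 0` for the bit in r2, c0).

row 0, column 3

Recompute each row's even parity and compare to rp:
  r0: data parity 1, sent rp 0 → mismatch
  r1: data parity 1, sent rp 1 → ok
  r2: data parity 0, sent rp 0 → ok
Recompute each column's even parity and compare to cp:
  c0: data parity 0, sent cp 0 → ok
  c1: data parity 1, sent cp 1 → ok
  c2: data parity 1, sent cp 1 → ok
  c3: data parity 0, sent cp 1 → mismatch
Exactly one row (r0) and one column (c3) fail → the flipped bit is at their intersection.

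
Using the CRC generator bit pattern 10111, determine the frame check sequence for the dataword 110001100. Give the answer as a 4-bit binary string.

0011

Append 4 zeros: 1100011000000. Divide by 10111 (XOR where the leading bit is 1):
  pos 0: 11000 XOR 10111 = 01111
  pos 1: 11111 XOR 10111 = 01000
  pos 2: 10001 XOR 10111 = 00110
  pos 4: 11000 XOR 10111 = 01111
  pos 5: 11110 XOR 10111 = 01001
  pos 6: 10010 XOR 10111 = 00101
  pos 8: 10100 XOR 10111 = 00011
Remainder (last 4 bits) = 0011. This is the CRC / FCS.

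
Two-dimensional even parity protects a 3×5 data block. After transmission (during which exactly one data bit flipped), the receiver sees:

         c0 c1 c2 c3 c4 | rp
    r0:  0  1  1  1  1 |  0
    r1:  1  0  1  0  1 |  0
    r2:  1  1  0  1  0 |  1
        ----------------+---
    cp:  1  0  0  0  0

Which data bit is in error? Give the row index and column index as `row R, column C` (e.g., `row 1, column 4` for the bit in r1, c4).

Recompute each row's even parity and compare to rp:
  r0: data parity 0, sent rp 0 → ok
  r1: data parity 1, sent rp 0 → mismatch
  r2: data parity 1, sent rp 1 → ok
Recompute each column's even parity and compare to cp:
  c0: data parity 0, sent cp 1 → mismatch
  c1: data parity 0, sent cp 0 → ok
  c2: data parity 0, sent cp 0 → ok
  c3: data parity 0, sent cp 0 → ok
  c4: data parity 0, sent cp 0 → ok
Exactly one row (r1) and one column (c0) fail → the flipped bit is at their intersection.

row 1, column 0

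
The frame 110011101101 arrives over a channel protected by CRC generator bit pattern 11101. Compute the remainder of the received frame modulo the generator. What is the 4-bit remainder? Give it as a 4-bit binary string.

0000

Modulo-2 division of 110011101101 by 11101:
  pos 0: 11001 XOR 11101 = 00100
  pos 2: 10011 XOR 11101 = 01110
  pos 3: 11100 XOR 11101 = 00001
  pos 7: 11101 XOR 11101 = 00000
Remainder = 0000 (zero — the frame passes the CRC check).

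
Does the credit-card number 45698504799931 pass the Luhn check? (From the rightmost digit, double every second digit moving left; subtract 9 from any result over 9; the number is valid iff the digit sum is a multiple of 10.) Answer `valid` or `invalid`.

From the right, keep odd positions and double even positions (subtract 9 from any doubled value over 9):
  doubled (positions 2,4,...): 6 9 5 0 7 3 8 → sum 38
  kept (positions 1,3,...): 1 9 9 4 5 9 5 → sum 42
Total = 80.
80 mod 10 = 0, so the number is valid.

valid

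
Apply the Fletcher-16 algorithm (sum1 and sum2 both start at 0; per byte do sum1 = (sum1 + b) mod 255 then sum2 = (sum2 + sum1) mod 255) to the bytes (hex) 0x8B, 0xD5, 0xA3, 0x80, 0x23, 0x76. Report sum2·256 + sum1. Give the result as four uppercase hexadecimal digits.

Running sums (mod 255):
  after byte 0 (0x8B): sum1=139, sum2=139
  after byte 1 (0xD5): sum1=97, sum2=236
  after byte 2 (0xA3): sum1=5, sum2=241
  after byte 3 (0x80): sum1=133, sum2=119
  after byte 4 (0x23): sum1=168, sum2=32
  after byte 5 (0x76): sum1=31, sum2=63
Checksum = sum2·256 + sum1 = 63·256 + 31 = 16159 = 0x3F1F.

3F1F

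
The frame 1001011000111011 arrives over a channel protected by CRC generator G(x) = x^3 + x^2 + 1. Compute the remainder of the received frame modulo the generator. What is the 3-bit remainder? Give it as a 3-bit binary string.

Modulo-2 division of 1001011000111011 by 1101:
  pos 0: 1001 XOR 1101 = 0100
  pos 1: 1000 XOR 1101 = 0101
  pos 2: 1011 XOR 1101 = 0110
  pos 3: 1101 XOR 1101 = 0000
  pos 10: 1110 XOR 1101 = 0011
  pos 12: 1111 XOR 1101 = 0010
Remainder = 010 (nonzero — an error is detected).

010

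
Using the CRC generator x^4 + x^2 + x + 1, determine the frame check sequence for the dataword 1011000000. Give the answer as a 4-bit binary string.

0100

Append 4 zeros: 10110000000000. Divide by 10111 (XOR where the leading bit is 1):
  pos 0: 10110 XOR 10111 = 00001
  pos 4: 10000 XOR 10111 = 00111
  pos 6: 11100 XOR 10111 = 01011
  pos 7: 10110 XOR 10111 = 00001
Remainder (last 4 bits) = 0100. This is the CRC / FCS.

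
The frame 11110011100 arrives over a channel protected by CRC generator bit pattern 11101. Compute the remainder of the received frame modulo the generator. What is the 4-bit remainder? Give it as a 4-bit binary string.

Modulo-2 division of 11110011100 by 11101:
  pos 0: 11110 XOR 11101 = 00011
  pos 3: 11011 XOR 11101 = 00110
  pos 5: 11010 XOR 11101 = 00111
Remainder = 1110 (nonzero — an error is detected).

1110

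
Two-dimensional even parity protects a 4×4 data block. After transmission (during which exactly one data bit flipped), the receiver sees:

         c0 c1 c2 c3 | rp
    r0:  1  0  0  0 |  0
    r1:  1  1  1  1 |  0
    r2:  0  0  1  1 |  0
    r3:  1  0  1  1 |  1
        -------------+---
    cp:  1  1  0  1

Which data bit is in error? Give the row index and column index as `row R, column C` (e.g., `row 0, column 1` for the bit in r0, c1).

row 0, column 2

Recompute each row's even parity and compare to rp:
  r0: data parity 1, sent rp 0 → mismatch
  r1: data parity 0, sent rp 0 → ok
  r2: data parity 0, sent rp 0 → ok
  r3: data parity 1, sent rp 1 → ok
Recompute each column's even parity and compare to cp:
  c0: data parity 1, sent cp 1 → ok
  c1: data parity 1, sent cp 1 → ok
  c2: data parity 1, sent cp 0 → mismatch
  c3: data parity 1, sent cp 1 → ok
Exactly one row (r0) and one column (c2) fail → the flipped bit is at their intersection.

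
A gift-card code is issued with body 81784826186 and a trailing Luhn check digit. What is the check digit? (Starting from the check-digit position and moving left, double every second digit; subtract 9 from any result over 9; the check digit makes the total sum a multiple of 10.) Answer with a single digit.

Partial digits right→left: 6 8 1 6 2 8 4 8 7 1 8
Double every second digit counting from the check-digit position (so the 1st, 3rd, 5th, ... of the partial from the right).
  doubled (with −9 where >9): 3 2 4 8 5 7 → sum 29
  kept as-is: 8 6 8 8 1 → sum 31
Total = 29 + 31 = 60.
Check digit = (10 − (60 mod 10)) mod 10 = 0.

0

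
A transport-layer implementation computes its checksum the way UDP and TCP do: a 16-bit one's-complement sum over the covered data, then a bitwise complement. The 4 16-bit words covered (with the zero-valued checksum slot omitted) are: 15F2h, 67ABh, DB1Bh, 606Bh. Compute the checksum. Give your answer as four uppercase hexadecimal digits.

One's-complement addition (fold any carry out of bit 15 back into bit 0):
  0x15F2 + 0x67AB = 0x07D9D
  0x7D9D + 0xDB1B = 0x158B8 → wrap carry → 0x58B9
  0x58B9 + 0x606B = 0x0B924
One's-complement sum = 0xB924.
Checksum = ~0xB924 & 0xFFFF = 0x46DB.

46DB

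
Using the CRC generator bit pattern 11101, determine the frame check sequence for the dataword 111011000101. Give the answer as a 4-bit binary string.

Append 4 zeros: 1110110001010000. Divide by 11101 (XOR where the leading bit is 1):
  pos 0: 11101 XOR 11101 = 00000
  pos 5: 10001 XOR 11101 = 01100
  pos 6: 11000 XOR 11101 = 00101
  pos 8: 10110 XOR 11101 = 01011
  pos 9: 10110 XOR 11101 = 01011
  pos 10: 10110 XOR 11101 = 01011
  pos 11: 10110 XOR 11101 = 01011
Remainder (last 4 bits) = 1011. This is the CRC / FCS.

1011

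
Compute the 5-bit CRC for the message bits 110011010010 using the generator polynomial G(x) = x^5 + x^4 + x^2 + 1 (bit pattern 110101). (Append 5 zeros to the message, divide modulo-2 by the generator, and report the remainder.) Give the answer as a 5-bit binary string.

Append 5 zeros: 11001101001000000. Divide by 110101 (XOR where the leading bit is 1):
  pos 0: 110011 XOR 110101 = 000110
  pos 3: 110010 XOR 110101 = 000111
  pos 6: 111010 XOR 110101 = 001111
  pos 8: 111100 XOR 110101 = 001001
  pos 10: 100100 XOR 110101 = 010001
  pos 11: 100010 XOR 110101 = 010111
Remainder (last 5 bits) = 10111. This is the CRC / FCS.

10111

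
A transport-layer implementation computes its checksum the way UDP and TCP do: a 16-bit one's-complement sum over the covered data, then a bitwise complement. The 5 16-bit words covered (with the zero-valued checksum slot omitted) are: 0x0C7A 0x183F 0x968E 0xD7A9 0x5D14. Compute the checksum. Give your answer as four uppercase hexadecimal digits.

0FFA

One's-complement addition (fold any carry out of bit 15 back into bit 0):
  0x0C7A + 0x183F = 0x024B9
  0x24B9 + 0x968E = 0x0BB47
  0xBB47 + 0xD7A9 = 0x192F0 → wrap carry → 0x92F1
  0x92F1 + 0x5D14 = 0x0F005
One's-complement sum = 0xF005.
Checksum = ~0xF005 & 0xFFFF = 0x0FFA.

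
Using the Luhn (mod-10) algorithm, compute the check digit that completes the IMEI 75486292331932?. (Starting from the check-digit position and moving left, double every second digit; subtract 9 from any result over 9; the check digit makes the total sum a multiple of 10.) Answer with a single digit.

Partial digits right→left: 2 3 9 1 3 3 2 9 2 6 8 4 5 7
Double every second digit counting from the check-digit position (so the 1st, 3rd, 5th, ... of the partial from the right).
  doubled (with −9 where >9): 4 9 6 4 4 7 1 → sum 35
  kept as-is: 3 1 3 9 6 4 7 → sum 33
Total = 35 + 33 = 68.
Check digit = (10 − (68 mod 10)) mod 10 = 2.

2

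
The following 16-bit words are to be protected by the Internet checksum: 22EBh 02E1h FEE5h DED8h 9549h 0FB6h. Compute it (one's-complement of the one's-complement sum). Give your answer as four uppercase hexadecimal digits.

One's-complement addition (fold any carry out of bit 15 back into bit 0):
  0x22EB + 0x02E1 = 0x025CC
  0x25CC + 0xFEE5 = 0x124B1 → wrap carry → 0x24B2
  0x24B2 + 0xDED8 = 0x1038A → wrap carry → 0x038B
  0x038B + 0x9549 = 0x098D4
  0x98D4 + 0x0FB6 = 0x0A88A
One's-complement sum = 0xA88A.
Checksum = ~0xA88A & 0xFFFF = 0x5775.

5775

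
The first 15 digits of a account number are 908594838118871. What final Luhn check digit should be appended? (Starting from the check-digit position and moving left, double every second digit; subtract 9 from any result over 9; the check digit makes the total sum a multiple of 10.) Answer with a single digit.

2

Partial digits right→left: 1 7 8 8 1 1 8 3 8 4 9 5 8 0 9
Double every second digit counting from the check-digit position (so the 1st, 3rd, 5th, ... of the partial from the right).
  doubled (with −9 where >9): 2 7 2 7 7 9 7 9 → sum 50
  kept as-is: 7 8 1 3 4 5 0 → sum 28
Total = 50 + 28 = 78.
Check digit = (10 − (78 mod 10)) mod 10 = 2.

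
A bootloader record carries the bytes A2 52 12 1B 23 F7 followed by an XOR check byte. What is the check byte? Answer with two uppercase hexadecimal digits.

2D

XOR the bytes together:
  start with 0xA2
  0xA2 ⊕ 0x52 = 0xF0
  0xF0 ⊕ 0x12 = 0xE2
  0xE2 ⊕ 0x1B = 0xF9
  0xF9 ⊕ 0x23 = 0xDA
  0xDA ⊕ 0xF7 = 0x2D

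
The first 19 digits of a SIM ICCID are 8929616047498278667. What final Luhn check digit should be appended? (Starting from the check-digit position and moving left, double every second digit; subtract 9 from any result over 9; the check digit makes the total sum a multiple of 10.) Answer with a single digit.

6

Partial digits right→left: 7 6 6 8 7 2 8 9 4 7 4 0 6 1 6 9 2 9 8
Double every second digit counting from the check-digit position (so the 1st, 3rd, 5th, ... of the partial from the right).
  doubled (with −9 where >9): 5 3 5 7 8 8 3 3 4 7 → sum 53
  kept as-is: 6 8 2 9 7 0 1 9 9 → sum 51
Total = 53 + 51 = 104.
Check digit = (10 − (104 mod 10)) mod 10 = 6.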